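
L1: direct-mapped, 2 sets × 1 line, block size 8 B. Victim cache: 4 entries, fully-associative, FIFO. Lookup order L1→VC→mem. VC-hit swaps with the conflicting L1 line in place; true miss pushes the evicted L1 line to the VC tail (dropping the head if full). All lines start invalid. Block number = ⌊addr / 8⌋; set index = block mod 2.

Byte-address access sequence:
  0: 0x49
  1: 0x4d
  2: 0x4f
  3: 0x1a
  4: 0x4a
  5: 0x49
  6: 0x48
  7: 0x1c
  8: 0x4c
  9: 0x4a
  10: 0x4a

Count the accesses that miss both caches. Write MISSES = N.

#0 0x49→b9/s1 MISS; vc=[]
#1 0x4d→b9/s1 L1-HIT; vc=[]
#2 0x4f→b9/s1 L1-HIT; vc=[]
#3 0x1a→b3/s1 MISS; vc=[9]
#4 0x4a→b9/s1 VC-HIT; vc=[3]
#5 0x49→b9/s1 L1-HIT; vc=[3]
#6 0x48→b9/s1 L1-HIT; vc=[3]
#7 0x1c→b3/s1 VC-HIT; vc=[9]
#8 0x4c→b9/s1 VC-HIT; vc=[3]
#9 0x4a→b9/s1 L1-HIT; vc=[3]
#10 0x4a→b9/s1 L1-HIT; vc=[3]

MISSES = 2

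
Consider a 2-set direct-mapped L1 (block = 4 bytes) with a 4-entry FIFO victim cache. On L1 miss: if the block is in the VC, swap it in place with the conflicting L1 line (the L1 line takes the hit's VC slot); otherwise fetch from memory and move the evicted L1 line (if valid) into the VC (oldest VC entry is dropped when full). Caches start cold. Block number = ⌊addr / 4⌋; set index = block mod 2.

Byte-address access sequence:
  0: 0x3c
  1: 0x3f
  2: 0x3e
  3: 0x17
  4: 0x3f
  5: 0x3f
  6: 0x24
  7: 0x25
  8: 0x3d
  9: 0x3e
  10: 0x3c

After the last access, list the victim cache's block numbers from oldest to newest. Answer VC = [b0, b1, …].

  [0] addr=0x3c blk=15 s=1: MISS | VC []
  [1] addr=0x3f blk=15 s=1: L1-HIT | VC []
  [2] addr=0x3e blk=15 s=1: L1-HIT | VC []
  [3] addr=0x17 blk=5 s=1: MISS | VC [15]
  [4] addr=0x3f blk=15 s=1: VC-HIT | VC [5]
  [5] addr=0x3f blk=15 s=1: L1-HIT | VC [5]
  [6] addr=0x24 blk=9 s=1: MISS | VC [5, 15]
  [7] addr=0x25 blk=9 s=1: L1-HIT | VC [5, 15]
  [8] addr=0x3d blk=15 s=1: VC-HIT | VC [5, 9]
  [9] addr=0x3e blk=15 s=1: L1-HIT | VC [5, 9]
  [10] addr=0x3c blk=15 s=1: L1-HIT | VC [5, 9]

VC = [5, 9]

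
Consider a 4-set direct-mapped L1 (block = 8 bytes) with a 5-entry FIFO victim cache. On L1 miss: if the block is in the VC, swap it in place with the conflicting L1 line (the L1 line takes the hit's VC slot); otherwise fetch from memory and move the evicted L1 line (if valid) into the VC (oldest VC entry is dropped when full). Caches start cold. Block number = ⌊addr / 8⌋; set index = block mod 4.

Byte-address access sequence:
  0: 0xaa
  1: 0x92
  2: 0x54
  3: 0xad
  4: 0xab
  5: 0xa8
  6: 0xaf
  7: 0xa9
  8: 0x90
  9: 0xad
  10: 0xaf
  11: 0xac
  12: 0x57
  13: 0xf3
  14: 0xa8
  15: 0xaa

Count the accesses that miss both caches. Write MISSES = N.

0: 0xaa (blk 21, set 1) → MISS  vc=[]
1: 0x92 (blk 18, set 2) → MISS  vc=[]
2: 0x54 (blk 10, set 2) → MISS  vc=[18]
3: 0xad (blk 21, set 1) → L1-HIT  vc=[18]
4: 0xab (blk 21, set 1) → L1-HIT  vc=[18]
5: 0xa8 (blk 21, set 1) → L1-HIT  vc=[18]
6: 0xaf (blk 21, set 1) → L1-HIT  vc=[18]
7: 0xa9 (blk 21, set 1) → L1-HIT  vc=[18]
8: 0x90 (blk 18, set 2) → VC-HIT  vc=[10]
9: 0xad (blk 21, set 1) → L1-HIT  vc=[10]
10: 0xaf (blk 21, set 1) → L1-HIT  vc=[10]
11: 0xac (blk 21, set 1) → L1-HIT  vc=[10]
12: 0x57 (blk 10, set 2) → VC-HIT  vc=[18]
13: 0xf3 (blk 30, set 2) → MISS  vc=[18, 10]
14: 0xa8 (blk 21, set 1) → L1-HIT  vc=[18, 10]
15: 0xaa (blk 21, set 1) → L1-HIT  vc=[18, 10]

MISSES = 4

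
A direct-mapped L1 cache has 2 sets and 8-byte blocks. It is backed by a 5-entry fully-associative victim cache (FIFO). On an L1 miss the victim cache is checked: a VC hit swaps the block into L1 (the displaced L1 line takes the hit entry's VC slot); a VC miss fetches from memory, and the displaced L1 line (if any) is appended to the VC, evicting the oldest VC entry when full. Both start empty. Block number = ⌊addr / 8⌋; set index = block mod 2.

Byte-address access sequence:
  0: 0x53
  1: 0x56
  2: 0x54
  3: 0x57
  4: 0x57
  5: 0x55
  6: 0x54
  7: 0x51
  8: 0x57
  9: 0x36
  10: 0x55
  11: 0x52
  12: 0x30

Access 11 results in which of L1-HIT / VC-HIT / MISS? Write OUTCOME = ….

#0 0x53→b10/s0 MISS; vc=[]
#1 0x56→b10/s0 L1-HIT; vc=[]
#2 0x54→b10/s0 L1-HIT; vc=[]
#3 0x57→b10/s0 L1-HIT; vc=[]
#4 0x57→b10/s0 L1-HIT; vc=[]
#5 0x55→b10/s0 L1-HIT; vc=[]
#6 0x54→b10/s0 L1-HIT; vc=[]
#7 0x51→b10/s0 L1-HIT; vc=[]
#8 0x57→b10/s0 L1-HIT; vc=[]
#9 0x36→b6/s0 MISS; vc=[10]
#10 0x55→b10/s0 VC-HIT; vc=[6]
#11 0x52→b10/s0 L1-HIT; vc=[6]
#12 0x30→b6/s0 VC-HIT; vc=[10]

OUTCOME = L1-HIT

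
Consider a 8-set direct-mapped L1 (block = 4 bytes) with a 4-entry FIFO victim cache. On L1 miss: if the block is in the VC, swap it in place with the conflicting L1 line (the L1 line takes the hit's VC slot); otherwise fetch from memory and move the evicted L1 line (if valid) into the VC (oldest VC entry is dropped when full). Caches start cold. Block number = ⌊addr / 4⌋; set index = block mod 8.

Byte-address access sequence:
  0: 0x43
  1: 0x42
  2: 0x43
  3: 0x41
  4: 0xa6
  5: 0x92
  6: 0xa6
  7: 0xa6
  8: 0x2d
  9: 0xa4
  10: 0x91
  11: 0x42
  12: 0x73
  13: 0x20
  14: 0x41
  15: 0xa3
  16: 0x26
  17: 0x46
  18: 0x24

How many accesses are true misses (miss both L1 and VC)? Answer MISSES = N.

  [0] addr=0x43 blk=16 s=0: MISS | VC []
  [1] addr=0x42 blk=16 s=0: L1-HIT | VC []
  [2] addr=0x43 blk=16 s=0: L1-HIT | VC []
  [3] addr=0x41 blk=16 s=0: L1-HIT | VC []
  [4] addr=0xa6 blk=41 s=1: MISS | VC []
  [5] addr=0x92 blk=36 s=4: MISS | VC []
  [6] addr=0xa6 blk=41 s=1: L1-HIT | VC []
  [7] addr=0xa6 blk=41 s=1: L1-HIT | VC []
  [8] addr=0x2d blk=11 s=3: MISS | VC []
  [9] addr=0xa4 blk=41 s=1: L1-HIT | VC []
  [10] addr=0x91 blk=36 s=4: L1-HIT | VC []
  [11] addr=0x42 blk=16 s=0: L1-HIT | VC []
  [12] addr=0x73 blk=28 s=4: MISS | VC [36]
  [13] addr=0x20 blk=8 s=0: MISS | VC [36, 16]
  [14] addr=0x41 blk=16 s=0: VC-HIT | VC [36, 8]
  [15] addr=0xa3 blk=40 s=0: MISS | VC [36, 8, 16]
  [16] addr=0x26 blk=9 s=1: MISS | VC [36, 8, 16, 41]
  [17] addr=0x46 blk=17 s=1: MISS | VC [8, 16, 41, 9]
  [18] addr=0x24 blk=9 s=1: VC-HIT | VC [8, 16, 41, 17]

MISSES = 9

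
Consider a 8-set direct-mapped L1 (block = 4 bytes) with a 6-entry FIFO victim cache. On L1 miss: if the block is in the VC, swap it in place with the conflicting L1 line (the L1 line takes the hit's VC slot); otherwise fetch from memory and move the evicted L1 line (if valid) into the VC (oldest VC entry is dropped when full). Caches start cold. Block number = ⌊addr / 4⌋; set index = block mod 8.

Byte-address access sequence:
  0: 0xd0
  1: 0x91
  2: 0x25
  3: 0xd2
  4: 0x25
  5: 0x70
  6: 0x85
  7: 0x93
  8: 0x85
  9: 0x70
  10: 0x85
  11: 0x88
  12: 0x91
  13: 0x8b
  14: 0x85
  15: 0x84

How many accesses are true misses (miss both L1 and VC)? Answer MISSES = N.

MISSES = 6

#0 0xd0→b52/s4 MISS; vc=[]
#1 0x91→b36/s4 MISS; vc=[52]
#2 0x25→b9/s1 MISS; vc=[52]
#3 0xd2→b52/s4 VC-HIT; vc=[36]
#4 0x25→b9/s1 L1-HIT; vc=[36]
#5 0x70→b28/s4 MISS; vc=[36,52]
#6 0x85→b33/s1 MISS; vc=[36,52,9]
#7 0x93→b36/s4 VC-HIT; vc=[28,52,9]
#8 0x85→b33/s1 L1-HIT; vc=[28,52,9]
#9 0x70→b28/s4 VC-HIT; vc=[36,52,9]
#10 0x85→b33/s1 L1-HIT; vc=[36,52,9]
#11 0x88→b34/s2 MISS; vc=[36,52,9]
#12 0x91→b36/s4 VC-HIT; vc=[28,52,9]
#13 0x8b→b34/s2 L1-HIT; vc=[28,52,9]
#14 0x85→b33/s1 L1-HIT; vc=[28,52,9]
#15 0x84→b33/s1 L1-HIT; vc=[28,52,9]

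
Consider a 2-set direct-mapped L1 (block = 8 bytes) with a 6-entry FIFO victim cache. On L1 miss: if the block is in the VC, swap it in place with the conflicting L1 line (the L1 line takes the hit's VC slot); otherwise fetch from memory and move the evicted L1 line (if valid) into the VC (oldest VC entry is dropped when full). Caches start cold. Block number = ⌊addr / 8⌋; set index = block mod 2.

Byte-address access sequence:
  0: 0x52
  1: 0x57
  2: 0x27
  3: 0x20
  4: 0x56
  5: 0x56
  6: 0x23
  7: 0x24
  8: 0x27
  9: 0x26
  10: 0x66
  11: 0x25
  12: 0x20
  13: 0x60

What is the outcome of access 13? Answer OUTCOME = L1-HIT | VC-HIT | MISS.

OUTCOME = VC-HIT

  [0] addr=0x52 blk=10 s=0: MISS | VC []
  [1] addr=0x57 blk=10 s=0: L1-HIT | VC []
  [2] addr=0x27 blk=4 s=0: MISS | VC [10]
  [3] addr=0x20 blk=4 s=0: L1-HIT | VC [10]
  [4] addr=0x56 blk=10 s=0: VC-HIT | VC [4]
  [5] addr=0x56 blk=10 s=0: L1-HIT | VC [4]
  [6] addr=0x23 blk=4 s=0: VC-HIT | VC [10]
  [7] addr=0x24 blk=4 s=0: L1-HIT | VC [10]
  [8] addr=0x27 blk=4 s=0: L1-HIT | VC [10]
  [9] addr=0x26 blk=4 s=0: L1-HIT | VC [10]
  [10] addr=0x66 blk=12 s=0: MISS | VC [10, 4]
  [11] addr=0x25 blk=4 s=0: VC-HIT | VC [10, 12]
  [12] addr=0x20 blk=4 s=0: L1-HIT | VC [10, 12]
  [13] addr=0x60 blk=12 s=0: VC-HIT | VC [10, 4]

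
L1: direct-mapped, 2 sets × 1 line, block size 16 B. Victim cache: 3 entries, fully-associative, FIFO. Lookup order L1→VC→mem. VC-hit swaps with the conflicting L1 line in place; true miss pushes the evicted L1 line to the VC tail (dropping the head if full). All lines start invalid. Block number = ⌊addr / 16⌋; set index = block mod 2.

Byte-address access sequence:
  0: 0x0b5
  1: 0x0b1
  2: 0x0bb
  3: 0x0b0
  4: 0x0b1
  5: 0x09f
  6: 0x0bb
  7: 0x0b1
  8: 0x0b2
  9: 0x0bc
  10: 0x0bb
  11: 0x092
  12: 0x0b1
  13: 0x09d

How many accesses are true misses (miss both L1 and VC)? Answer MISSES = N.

0: 0xb5 (blk 11, set 1) → MISS  vc=[]
1: 0xb1 (blk 11, set 1) → L1-HIT  vc=[]
2: 0xbb (blk 11, set 1) → L1-HIT  vc=[]
3: 0xb0 (blk 11, set 1) → L1-HIT  vc=[]
4: 0xb1 (blk 11, set 1) → L1-HIT  vc=[]
5: 0x9f (blk 9, set 1) → MISS  vc=[11]
6: 0xbb (blk 11, set 1) → VC-HIT  vc=[9]
7: 0xb1 (blk 11, set 1) → L1-HIT  vc=[9]
8: 0xb2 (blk 11, set 1) → L1-HIT  vc=[9]
9: 0xbc (blk 11, set 1) → L1-HIT  vc=[9]
10: 0xbb (blk 11, set 1) → L1-HIT  vc=[9]
11: 0x92 (blk 9, set 1) → VC-HIT  vc=[11]
12: 0xb1 (blk 11, set 1) → VC-HIT  vc=[9]
13: 0x9d (blk 9, set 1) → VC-HIT  vc=[11]

MISSES = 2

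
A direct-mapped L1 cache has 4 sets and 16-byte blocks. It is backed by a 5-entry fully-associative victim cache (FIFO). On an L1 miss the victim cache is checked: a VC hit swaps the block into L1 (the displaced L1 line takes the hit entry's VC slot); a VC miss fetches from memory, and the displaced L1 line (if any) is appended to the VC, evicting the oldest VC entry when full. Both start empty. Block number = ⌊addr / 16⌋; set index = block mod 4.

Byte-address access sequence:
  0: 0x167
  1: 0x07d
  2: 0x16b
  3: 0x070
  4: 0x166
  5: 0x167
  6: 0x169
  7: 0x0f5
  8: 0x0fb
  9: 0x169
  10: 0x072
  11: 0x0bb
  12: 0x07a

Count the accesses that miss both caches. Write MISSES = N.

0: 0x167 (blk 22, set 2) → MISS  vc=[]
1: 0x7d (blk 7, set 3) → MISS  vc=[]
2: 0x16b (blk 22, set 2) → L1-HIT  vc=[]
3: 0x70 (blk 7, set 3) → L1-HIT  vc=[]
4: 0x166 (blk 22, set 2) → L1-HIT  vc=[]
5: 0x167 (blk 22, set 2) → L1-HIT  vc=[]
6: 0x169 (blk 22, set 2) → L1-HIT  vc=[]
7: 0xf5 (blk 15, set 3) → MISS  vc=[7]
8: 0xfb (blk 15, set 3) → L1-HIT  vc=[7]
9: 0x169 (blk 22, set 2) → L1-HIT  vc=[7]
10: 0x72 (blk 7, set 3) → VC-HIT  vc=[15]
11: 0xbb (blk 11, set 3) → MISS  vc=[15, 7]
12: 0x7a (blk 7, set 3) → VC-HIT  vc=[15, 11]

MISSES = 4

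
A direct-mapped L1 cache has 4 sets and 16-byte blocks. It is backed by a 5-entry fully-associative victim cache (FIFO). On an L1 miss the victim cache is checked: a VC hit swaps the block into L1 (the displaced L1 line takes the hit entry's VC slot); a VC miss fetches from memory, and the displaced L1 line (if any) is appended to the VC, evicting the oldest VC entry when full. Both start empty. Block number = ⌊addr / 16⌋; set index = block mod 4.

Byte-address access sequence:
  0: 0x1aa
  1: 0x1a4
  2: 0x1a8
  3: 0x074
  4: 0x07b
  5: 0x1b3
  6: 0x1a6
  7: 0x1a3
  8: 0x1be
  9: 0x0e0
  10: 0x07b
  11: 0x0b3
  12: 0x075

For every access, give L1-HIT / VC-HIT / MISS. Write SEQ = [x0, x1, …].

SEQ = [MISS, L1-HIT, L1-HIT, MISS, L1-HIT, MISS, L1-HIT, L1-HIT, L1-HIT, MISS, VC-HIT, MISS, VC-HIT]

#0 0x1aa→b26/s2 MISS; vc=[]
#1 0x1a4→b26/s2 L1-HIT; vc=[]
#2 0x1a8→b26/s2 L1-HIT; vc=[]
#3 0x74→b7/s3 MISS; vc=[]
#4 0x7b→b7/s3 L1-HIT; vc=[]
#5 0x1b3→b27/s3 MISS; vc=[7]
#6 0x1a6→b26/s2 L1-HIT; vc=[7]
#7 0x1a3→b26/s2 L1-HIT; vc=[7]
#8 0x1be→b27/s3 L1-HIT; vc=[7]
#9 0xe0→b14/s2 MISS; vc=[7,26]
#10 0x7b→b7/s3 VC-HIT; vc=[27,26]
#11 0xb3→b11/s3 MISS; vc=[27,26,7]
#12 0x75→b7/s3 VC-HIT; vc=[27,26,11]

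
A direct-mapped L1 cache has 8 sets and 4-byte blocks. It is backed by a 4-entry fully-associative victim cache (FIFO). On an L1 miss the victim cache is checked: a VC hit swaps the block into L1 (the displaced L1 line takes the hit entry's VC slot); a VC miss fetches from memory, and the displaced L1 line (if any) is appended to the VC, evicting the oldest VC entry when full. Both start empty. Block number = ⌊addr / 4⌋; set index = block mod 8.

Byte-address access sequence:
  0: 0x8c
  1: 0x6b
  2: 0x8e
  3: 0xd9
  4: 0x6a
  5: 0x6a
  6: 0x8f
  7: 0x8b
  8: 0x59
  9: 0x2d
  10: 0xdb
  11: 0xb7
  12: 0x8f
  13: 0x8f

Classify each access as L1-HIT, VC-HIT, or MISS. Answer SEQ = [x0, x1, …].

0: 0x8c (blk 35, set 3) → MISS  vc=[]
1: 0x6b (blk 26, set 2) → MISS  vc=[]
2: 0x8e (blk 35, set 3) → L1-HIT  vc=[]
3: 0xd9 (blk 54, set 6) → MISS  vc=[]
4: 0x6a (blk 26, set 2) → L1-HIT  vc=[]
5: 0x6a (blk 26, set 2) → L1-HIT  vc=[]
6: 0x8f (blk 35, set 3) → L1-HIT  vc=[]
7: 0x8b (blk 34, set 2) → MISS  vc=[26]
8: 0x59 (blk 22, set 6) → MISS  vc=[26, 54]
9: 0x2d (blk 11, set 3) → MISS  vc=[26, 54, 35]
10: 0xdb (blk 54, set 6) → VC-HIT  vc=[26, 22, 35]
11: 0xb7 (blk 45, set 5) → MISS  vc=[26, 22, 35]
12: 0x8f (blk 35, set 3) → VC-HIT  vc=[26, 22, 11]
13: 0x8f (blk 35, set 3) → L1-HIT  vc=[26, 22, 11]

SEQ = [MISS, MISS, L1-HIT, MISS, L1-HIT, L1-HIT, L1-HIT, MISS, MISS, MISS, VC-HIT, MISS, VC-HIT, L1-HIT]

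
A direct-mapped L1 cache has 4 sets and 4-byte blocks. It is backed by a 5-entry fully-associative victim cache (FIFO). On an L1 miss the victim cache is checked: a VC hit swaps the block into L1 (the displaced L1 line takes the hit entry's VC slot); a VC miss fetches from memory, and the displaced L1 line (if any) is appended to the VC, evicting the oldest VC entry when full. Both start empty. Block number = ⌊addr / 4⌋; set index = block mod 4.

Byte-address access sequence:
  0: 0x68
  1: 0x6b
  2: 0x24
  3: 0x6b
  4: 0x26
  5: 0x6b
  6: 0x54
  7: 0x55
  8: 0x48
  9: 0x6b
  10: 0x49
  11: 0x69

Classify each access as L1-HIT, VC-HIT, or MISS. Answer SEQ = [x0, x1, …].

  [0] addr=0x68 blk=26 s=2: MISS | VC []
  [1] addr=0x6b blk=26 s=2: L1-HIT | VC []
  [2] addr=0x24 blk=9 s=1: MISS | VC []
  [3] addr=0x6b blk=26 s=2: L1-HIT | VC []
  [4] addr=0x26 blk=9 s=1: L1-HIT | VC []
  [5] addr=0x6b blk=26 s=2: L1-HIT | VC []
  [6] addr=0x54 blk=21 s=1: MISS | VC [9]
  [7] addr=0x55 blk=21 s=1: L1-HIT | VC [9]
  [8] addr=0x48 blk=18 s=2: MISS | VC [9, 26]
  [9] addr=0x6b blk=26 s=2: VC-HIT | VC [9, 18]
  [10] addr=0x49 blk=18 s=2: VC-HIT | VC [9, 26]
  [11] addr=0x69 blk=26 s=2: VC-HIT | VC [9, 18]

SEQ = [MISS, L1-HIT, MISS, L1-HIT, L1-HIT, L1-HIT, MISS, L1-HIT, MISS, VC-HIT, VC-HIT, VC-HIT]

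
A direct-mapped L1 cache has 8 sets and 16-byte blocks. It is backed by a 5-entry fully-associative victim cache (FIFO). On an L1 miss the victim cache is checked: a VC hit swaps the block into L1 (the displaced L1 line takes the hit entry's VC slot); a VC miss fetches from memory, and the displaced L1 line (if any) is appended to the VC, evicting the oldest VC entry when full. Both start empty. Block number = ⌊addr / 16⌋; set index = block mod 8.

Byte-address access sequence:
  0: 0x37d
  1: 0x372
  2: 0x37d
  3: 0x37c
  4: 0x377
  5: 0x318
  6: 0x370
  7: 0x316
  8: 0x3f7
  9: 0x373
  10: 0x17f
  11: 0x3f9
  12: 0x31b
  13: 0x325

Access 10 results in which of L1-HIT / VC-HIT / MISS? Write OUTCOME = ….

OUTCOME = MISS

  [0] addr=0x37d blk=55 s=7: MISS | VC []
  [1] addr=0x372 blk=55 s=7: L1-HIT | VC []
  [2] addr=0x37d blk=55 s=7: L1-HIT | VC []
  [3] addr=0x37c blk=55 s=7: L1-HIT | VC []
  [4] addr=0x377 blk=55 s=7: L1-HIT | VC []
  [5] addr=0x318 blk=49 s=1: MISS | VC []
  [6] addr=0x370 blk=55 s=7: L1-HIT | VC []
  [7] addr=0x316 blk=49 s=1: L1-HIT | VC []
  [8] addr=0x3f7 blk=63 s=7: MISS | VC [55]
  [9] addr=0x373 blk=55 s=7: VC-HIT | VC [63]
  [10] addr=0x17f blk=23 s=7: MISS | VC [63, 55]
  [11] addr=0x3f9 blk=63 s=7: VC-HIT | VC [23, 55]
  [12] addr=0x31b blk=49 s=1: L1-HIT | VC [23, 55]
  [13] addr=0x325 blk=50 s=2: MISS | VC [23, 55]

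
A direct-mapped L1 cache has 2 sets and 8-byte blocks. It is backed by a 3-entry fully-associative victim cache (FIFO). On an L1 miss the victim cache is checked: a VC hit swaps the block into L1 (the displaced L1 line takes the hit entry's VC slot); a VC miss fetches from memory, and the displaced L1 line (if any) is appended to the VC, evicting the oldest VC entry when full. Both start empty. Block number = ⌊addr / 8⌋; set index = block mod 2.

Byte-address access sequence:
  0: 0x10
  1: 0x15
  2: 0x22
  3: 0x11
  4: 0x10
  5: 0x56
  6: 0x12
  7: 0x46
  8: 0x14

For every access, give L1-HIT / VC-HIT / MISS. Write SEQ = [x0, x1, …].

0: 0x10 (blk 2, set 0) → MISS  vc=[]
1: 0x15 (blk 2, set 0) → L1-HIT  vc=[]
2: 0x22 (blk 4, set 0) → MISS  vc=[2]
3: 0x11 (blk 2, set 0) → VC-HIT  vc=[4]
4: 0x10 (blk 2, set 0) → L1-HIT  vc=[4]
5: 0x56 (blk 10, set 0) → MISS  vc=[4, 2]
6: 0x12 (blk 2, set 0) → VC-HIT  vc=[4, 10]
7: 0x46 (blk 8, set 0) → MISS  vc=[4, 10, 2]
8: 0x14 (blk 2, set 0) → VC-HIT  vc=[4, 10, 8]

SEQ = [MISS, L1-HIT, MISS, VC-HIT, L1-HIT, MISS, VC-HIT, MISS, VC-HIT]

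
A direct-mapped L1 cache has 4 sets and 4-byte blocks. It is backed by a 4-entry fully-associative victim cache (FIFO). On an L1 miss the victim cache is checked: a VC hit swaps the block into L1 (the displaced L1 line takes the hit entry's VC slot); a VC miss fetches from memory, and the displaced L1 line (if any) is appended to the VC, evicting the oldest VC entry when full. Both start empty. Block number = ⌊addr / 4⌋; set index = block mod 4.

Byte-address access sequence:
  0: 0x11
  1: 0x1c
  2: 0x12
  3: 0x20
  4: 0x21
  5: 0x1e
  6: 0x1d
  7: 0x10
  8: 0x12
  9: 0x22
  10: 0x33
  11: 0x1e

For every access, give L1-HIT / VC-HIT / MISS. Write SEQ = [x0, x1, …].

0: 0x11 (blk 4, set 0) → MISS  vc=[]
1: 0x1c (blk 7, set 3) → MISS  vc=[]
2: 0x12 (blk 4, set 0) → L1-HIT  vc=[]
3: 0x20 (blk 8, set 0) → MISS  vc=[4]
4: 0x21 (blk 8, set 0) → L1-HIT  vc=[4]
5: 0x1e (blk 7, set 3) → L1-HIT  vc=[4]
6: 0x1d (blk 7, set 3) → L1-HIT  vc=[4]
7: 0x10 (blk 4, set 0) → VC-HIT  vc=[8]
8: 0x12 (blk 4, set 0) → L1-HIT  vc=[8]
9: 0x22 (blk 8, set 0) → VC-HIT  vc=[4]
10: 0x33 (blk 12, set 0) → MISS  vc=[4, 8]
11: 0x1e (blk 7, set 3) → L1-HIT  vc=[4, 8]

SEQ = [MISS, MISS, L1-HIT, MISS, L1-HIT, L1-HIT, L1-HIT, VC-HIT, L1-HIT, VC-HIT, MISS, L1-HIT]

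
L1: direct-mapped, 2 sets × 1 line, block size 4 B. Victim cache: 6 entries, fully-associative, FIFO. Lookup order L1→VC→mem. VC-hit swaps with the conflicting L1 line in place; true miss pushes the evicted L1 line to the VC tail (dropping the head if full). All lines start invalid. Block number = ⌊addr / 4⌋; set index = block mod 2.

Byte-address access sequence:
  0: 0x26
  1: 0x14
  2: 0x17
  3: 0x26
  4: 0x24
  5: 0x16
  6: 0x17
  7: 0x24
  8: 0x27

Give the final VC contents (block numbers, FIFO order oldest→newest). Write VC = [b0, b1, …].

VC = [5]

#0 0x26→b9/s1 MISS; vc=[]
#1 0x14→b5/s1 MISS; vc=[9]
#2 0x17→b5/s1 L1-HIT; vc=[9]
#3 0x26→b9/s1 VC-HIT; vc=[5]
#4 0x24→b9/s1 L1-HIT; vc=[5]
#5 0x16→b5/s1 VC-HIT; vc=[9]
#6 0x17→b5/s1 L1-HIT; vc=[9]
#7 0x24→b9/s1 VC-HIT; vc=[5]
#8 0x27→b9/s1 L1-HIT; vc=[5]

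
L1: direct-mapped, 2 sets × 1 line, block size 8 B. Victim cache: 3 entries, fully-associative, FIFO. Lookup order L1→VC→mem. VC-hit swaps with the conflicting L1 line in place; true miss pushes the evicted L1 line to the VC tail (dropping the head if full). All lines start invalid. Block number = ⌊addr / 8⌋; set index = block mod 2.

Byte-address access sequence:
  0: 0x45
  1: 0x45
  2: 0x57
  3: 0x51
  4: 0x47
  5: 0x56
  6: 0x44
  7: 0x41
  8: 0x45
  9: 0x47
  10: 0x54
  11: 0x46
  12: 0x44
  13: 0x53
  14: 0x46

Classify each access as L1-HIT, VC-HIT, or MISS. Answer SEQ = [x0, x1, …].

SEQ = [MISS, L1-HIT, MISS, L1-HIT, VC-HIT, VC-HIT, VC-HIT, L1-HIT, L1-HIT, L1-HIT, VC-HIT, VC-HIT, L1-HIT, VC-HIT, VC-HIT]

#0 0x45→b8/s0 MISS; vc=[]
#1 0x45→b8/s0 L1-HIT; vc=[]
#2 0x57→b10/s0 MISS; vc=[8]
#3 0x51→b10/s0 L1-HIT; vc=[8]
#4 0x47→b8/s0 VC-HIT; vc=[10]
#5 0x56→b10/s0 VC-HIT; vc=[8]
#6 0x44→b8/s0 VC-HIT; vc=[10]
#7 0x41→b8/s0 L1-HIT; vc=[10]
#8 0x45→b8/s0 L1-HIT; vc=[10]
#9 0x47→b8/s0 L1-HIT; vc=[10]
#10 0x54→b10/s0 VC-HIT; vc=[8]
#11 0x46→b8/s0 VC-HIT; vc=[10]
#12 0x44→b8/s0 L1-HIT; vc=[10]
#13 0x53→b10/s0 VC-HIT; vc=[8]
#14 0x46→b8/s0 VC-HIT; vc=[10]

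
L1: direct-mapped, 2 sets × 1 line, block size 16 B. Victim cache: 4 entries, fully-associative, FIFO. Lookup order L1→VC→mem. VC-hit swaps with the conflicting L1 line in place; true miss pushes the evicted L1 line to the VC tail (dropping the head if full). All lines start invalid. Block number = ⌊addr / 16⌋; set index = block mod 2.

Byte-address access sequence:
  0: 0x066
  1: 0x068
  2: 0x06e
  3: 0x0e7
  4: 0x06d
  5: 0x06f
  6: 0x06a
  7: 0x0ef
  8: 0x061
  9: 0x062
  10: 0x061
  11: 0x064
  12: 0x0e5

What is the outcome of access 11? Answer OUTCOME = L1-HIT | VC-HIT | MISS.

OUTCOME = L1-HIT

0: 0x66 (blk 6, set 0) → MISS  vc=[]
1: 0x68 (blk 6, set 0) → L1-HIT  vc=[]
2: 0x6e (blk 6, set 0) → L1-HIT  vc=[]
3: 0xe7 (blk 14, set 0) → MISS  vc=[6]
4: 0x6d (blk 6, set 0) → VC-HIT  vc=[14]
5: 0x6f (blk 6, set 0) → L1-HIT  vc=[14]
6: 0x6a (blk 6, set 0) → L1-HIT  vc=[14]
7: 0xef (blk 14, set 0) → VC-HIT  vc=[6]
8: 0x61 (blk 6, set 0) → VC-HIT  vc=[14]
9: 0x62 (blk 6, set 0) → L1-HIT  vc=[14]
10: 0x61 (blk 6, set 0) → L1-HIT  vc=[14]
11: 0x64 (blk 6, set 0) → L1-HIT  vc=[14]
12: 0xe5 (blk 14, set 0) → VC-HIT  vc=[6]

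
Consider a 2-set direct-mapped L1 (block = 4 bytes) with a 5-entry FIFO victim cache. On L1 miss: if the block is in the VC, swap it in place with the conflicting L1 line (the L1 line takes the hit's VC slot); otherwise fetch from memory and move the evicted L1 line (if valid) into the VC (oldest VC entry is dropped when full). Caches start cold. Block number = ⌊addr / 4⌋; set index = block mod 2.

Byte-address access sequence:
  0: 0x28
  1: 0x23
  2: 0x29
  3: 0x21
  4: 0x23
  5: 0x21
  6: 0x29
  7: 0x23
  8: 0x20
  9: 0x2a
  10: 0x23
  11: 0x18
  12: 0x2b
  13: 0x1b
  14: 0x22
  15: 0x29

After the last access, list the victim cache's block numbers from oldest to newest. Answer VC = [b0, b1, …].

  [0] addr=0x28 blk=10 s=0: MISS | VC []
  [1] addr=0x23 blk=8 s=0: MISS | VC [10]
  [2] addr=0x29 blk=10 s=0: VC-HIT | VC [8]
  [3] addr=0x21 blk=8 s=0: VC-HIT | VC [10]
  [4] addr=0x23 blk=8 s=0: L1-HIT | VC [10]
  [5] addr=0x21 blk=8 s=0: L1-HIT | VC [10]
  [6] addr=0x29 blk=10 s=0: VC-HIT | VC [8]
  [7] addr=0x23 blk=8 s=0: VC-HIT | VC [10]
  [8] addr=0x20 blk=8 s=0: L1-HIT | VC [10]
  [9] addr=0x2a blk=10 s=0: VC-HIT | VC [8]
  [10] addr=0x23 blk=8 s=0: VC-HIT | VC [10]
  [11] addr=0x18 blk=6 s=0: MISS | VC [10, 8]
  [12] addr=0x2b blk=10 s=0: VC-HIT | VC [6, 8]
  [13] addr=0x1b blk=6 s=0: VC-HIT | VC [10, 8]
  [14] addr=0x22 blk=8 s=0: VC-HIT | VC [10, 6]
  [15] addr=0x29 blk=10 s=0: VC-HIT | VC [8, 6]

VC = [8, 6]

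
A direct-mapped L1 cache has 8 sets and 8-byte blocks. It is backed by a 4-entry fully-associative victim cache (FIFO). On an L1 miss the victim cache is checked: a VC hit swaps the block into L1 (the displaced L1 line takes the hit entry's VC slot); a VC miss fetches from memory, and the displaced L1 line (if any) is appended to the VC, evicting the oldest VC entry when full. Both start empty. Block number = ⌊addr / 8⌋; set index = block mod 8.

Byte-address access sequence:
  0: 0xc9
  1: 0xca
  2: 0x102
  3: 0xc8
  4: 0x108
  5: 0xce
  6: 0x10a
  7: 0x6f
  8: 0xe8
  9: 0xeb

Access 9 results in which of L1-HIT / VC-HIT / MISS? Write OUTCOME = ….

0: 0xc9 (blk 25, set 1) → MISS  vc=[]
1: 0xca (blk 25, set 1) → L1-HIT  vc=[]
2: 0x102 (blk 32, set 0) → MISS  vc=[]
3: 0xc8 (blk 25, set 1) → L1-HIT  vc=[]
4: 0x108 (blk 33, set 1) → MISS  vc=[25]
5: 0xce (blk 25, set 1) → VC-HIT  vc=[33]
6: 0x10a (blk 33, set 1) → VC-HIT  vc=[25]
7: 0x6f (blk 13, set 5) → MISS  vc=[25]
8: 0xe8 (blk 29, set 5) → MISS  vc=[25, 13]
9: 0xeb (blk 29, set 5) → L1-HIT  vc=[25, 13]

OUTCOME = L1-HIT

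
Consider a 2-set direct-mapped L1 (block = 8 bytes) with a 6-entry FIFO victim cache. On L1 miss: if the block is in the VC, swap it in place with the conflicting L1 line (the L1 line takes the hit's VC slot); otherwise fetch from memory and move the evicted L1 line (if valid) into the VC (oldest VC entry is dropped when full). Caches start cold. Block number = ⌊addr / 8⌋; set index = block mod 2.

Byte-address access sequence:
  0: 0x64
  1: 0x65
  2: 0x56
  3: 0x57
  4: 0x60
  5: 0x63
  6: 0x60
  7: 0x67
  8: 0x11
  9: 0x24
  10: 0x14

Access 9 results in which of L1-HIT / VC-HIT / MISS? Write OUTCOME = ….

OUTCOME = MISS

#0 0x64→b12/s0 MISS; vc=[]
#1 0x65→b12/s0 L1-HIT; vc=[]
#2 0x56→b10/s0 MISS; vc=[12]
#3 0x57→b10/s0 L1-HIT; vc=[12]
#4 0x60→b12/s0 VC-HIT; vc=[10]
#5 0x63→b12/s0 L1-HIT; vc=[10]
#6 0x60→b12/s0 L1-HIT; vc=[10]
#7 0x67→b12/s0 L1-HIT; vc=[10]
#8 0x11→b2/s0 MISS; vc=[10,12]
#9 0x24→b4/s0 MISS; vc=[10,12,2]
#10 0x14→b2/s0 VC-HIT; vc=[10,12,4]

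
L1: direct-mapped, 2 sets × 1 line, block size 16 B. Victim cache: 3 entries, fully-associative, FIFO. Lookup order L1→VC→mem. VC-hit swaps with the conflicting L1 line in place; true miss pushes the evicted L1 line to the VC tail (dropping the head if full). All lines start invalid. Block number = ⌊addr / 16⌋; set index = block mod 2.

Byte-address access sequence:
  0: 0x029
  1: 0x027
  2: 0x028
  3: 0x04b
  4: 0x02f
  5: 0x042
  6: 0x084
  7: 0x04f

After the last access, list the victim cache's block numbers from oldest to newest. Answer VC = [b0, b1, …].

0: 0x29 (blk 2, set 0) → MISS  vc=[]
1: 0x27 (blk 2, set 0) → L1-HIT  vc=[]
2: 0x28 (blk 2, set 0) → L1-HIT  vc=[]
3: 0x4b (blk 4, set 0) → MISS  vc=[2]
4: 0x2f (blk 2, set 0) → VC-HIT  vc=[4]
5: 0x42 (blk 4, set 0) → VC-HIT  vc=[2]
6: 0x84 (blk 8, set 0) → MISS  vc=[2, 4]
7: 0x4f (blk 4, set 0) → VC-HIT  vc=[2, 8]

VC = [2, 8]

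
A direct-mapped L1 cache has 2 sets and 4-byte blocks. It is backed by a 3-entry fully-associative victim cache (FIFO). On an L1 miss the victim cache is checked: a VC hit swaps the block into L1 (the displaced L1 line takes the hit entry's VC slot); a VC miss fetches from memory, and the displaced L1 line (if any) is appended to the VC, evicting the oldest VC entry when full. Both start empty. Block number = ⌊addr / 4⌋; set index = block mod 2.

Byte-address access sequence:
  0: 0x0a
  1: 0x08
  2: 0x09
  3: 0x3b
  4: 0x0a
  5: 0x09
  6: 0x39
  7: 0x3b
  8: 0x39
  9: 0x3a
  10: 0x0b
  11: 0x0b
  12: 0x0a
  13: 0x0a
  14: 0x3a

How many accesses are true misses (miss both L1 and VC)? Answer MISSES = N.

#0 0xa→b2/s0 MISS; vc=[]
#1 0x8→b2/s0 L1-HIT; vc=[]
#2 0x9→b2/s0 L1-HIT; vc=[]
#3 0x3b→b14/s0 MISS; vc=[2]
#4 0xa→b2/s0 VC-HIT; vc=[14]
#5 0x9→b2/s0 L1-HIT; vc=[14]
#6 0x39→b14/s0 VC-HIT; vc=[2]
#7 0x3b→b14/s0 L1-HIT; vc=[2]
#8 0x39→b14/s0 L1-HIT; vc=[2]
#9 0x3a→b14/s0 L1-HIT; vc=[2]
#10 0xb→b2/s0 VC-HIT; vc=[14]
#11 0xb→b2/s0 L1-HIT; vc=[14]
#12 0xa→b2/s0 L1-HIT; vc=[14]
#13 0xa→b2/s0 L1-HIT; vc=[14]
#14 0x3a→b14/s0 VC-HIT; vc=[2]

MISSES = 2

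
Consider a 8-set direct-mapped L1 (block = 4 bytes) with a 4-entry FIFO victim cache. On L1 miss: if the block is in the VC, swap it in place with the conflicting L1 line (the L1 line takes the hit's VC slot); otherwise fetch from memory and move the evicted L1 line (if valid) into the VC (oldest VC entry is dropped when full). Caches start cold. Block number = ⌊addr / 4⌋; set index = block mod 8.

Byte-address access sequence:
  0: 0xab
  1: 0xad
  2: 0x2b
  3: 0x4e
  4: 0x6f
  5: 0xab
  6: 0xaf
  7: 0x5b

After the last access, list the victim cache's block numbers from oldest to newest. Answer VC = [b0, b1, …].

VC = [10, 27, 19]

0: 0xab (blk 42, set 2) → MISS  vc=[]
1: 0xad (blk 43, set 3) → MISS  vc=[]
2: 0x2b (blk 10, set 2) → MISS  vc=[42]
3: 0x4e (blk 19, set 3) → MISS  vc=[42, 43]
4: 0x6f (blk 27, set 3) → MISS  vc=[42, 43, 19]
5: 0xab (blk 42, set 2) → VC-HIT  vc=[10, 43, 19]
6: 0xaf (blk 43, set 3) → VC-HIT  vc=[10, 27, 19]
7: 0x5b (blk 22, set 6) → MISS  vc=[10, 27, 19]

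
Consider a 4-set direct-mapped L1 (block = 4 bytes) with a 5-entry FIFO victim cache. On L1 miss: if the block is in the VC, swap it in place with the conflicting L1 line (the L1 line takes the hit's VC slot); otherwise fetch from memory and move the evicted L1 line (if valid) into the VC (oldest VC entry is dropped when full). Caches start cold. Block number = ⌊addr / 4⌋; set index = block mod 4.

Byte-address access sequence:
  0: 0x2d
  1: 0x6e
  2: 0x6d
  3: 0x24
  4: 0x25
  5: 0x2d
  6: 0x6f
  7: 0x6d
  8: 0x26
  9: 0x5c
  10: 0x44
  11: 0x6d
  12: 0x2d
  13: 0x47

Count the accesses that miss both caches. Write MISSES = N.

MISSES = 5

#0 0x2d→b11/s3 MISS; vc=[]
#1 0x6e→b27/s3 MISS; vc=[11]
#2 0x6d→b27/s3 L1-HIT; vc=[11]
#3 0x24→b9/s1 MISS; vc=[11]
#4 0x25→b9/s1 L1-HIT; vc=[11]
#5 0x2d→b11/s3 VC-HIT; vc=[27]
#6 0x6f→b27/s3 VC-HIT; vc=[11]
#7 0x6d→b27/s3 L1-HIT; vc=[11]
#8 0x26→b9/s1 L1-HIT; vc=[11]
#9 0x5c→b23/s3 MISS; vc=[11,27]
#10 0x44→b17/s1 MISS; vc=[11,27,9]
#11 0x6d→b27/s3 VC-HIT; vc=[11,23,9]
#12 0x2d→b11/s3 VC-HIT; vc=[27,23,9]
#13 0x47→b17/s1 L1-HIT; vc=[27,23,9]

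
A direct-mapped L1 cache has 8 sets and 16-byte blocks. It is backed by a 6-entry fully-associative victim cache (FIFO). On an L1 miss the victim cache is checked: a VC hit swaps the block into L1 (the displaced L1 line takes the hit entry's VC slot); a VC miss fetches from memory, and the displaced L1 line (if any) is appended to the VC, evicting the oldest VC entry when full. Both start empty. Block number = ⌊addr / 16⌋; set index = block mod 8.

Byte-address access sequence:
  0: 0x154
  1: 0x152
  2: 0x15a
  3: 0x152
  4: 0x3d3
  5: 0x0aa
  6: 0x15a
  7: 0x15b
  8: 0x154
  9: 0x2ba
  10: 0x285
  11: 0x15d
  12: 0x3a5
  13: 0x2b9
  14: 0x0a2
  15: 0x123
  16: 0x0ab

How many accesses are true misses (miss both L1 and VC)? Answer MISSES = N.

MISSES = 7

#0 0x154→b21/s5 MISS; vc=[]
#1 0x152→b21/s5 L1-HIT; vc=[]
#2 0x15a→b21/s5 L1-HIT; vc=[]
#3 0x152→b21/s5 L1-HIT; vc=[]
#4 0x3d3→b61/s5 MISS; vc=[21]
#5 0xaa→b10/s2 MISS; vc=[21]
#6 0x15a→b21/s5 VC-HIT; vc=[61]
#7 0x15b→b21/s5 L1-HIT; vc=[61]
#8 0x154→b21/s5 L1-HIT; vc=[61]
#9 0x2ba→b43/s3 MISS; vc=[61]
#10 0x285→b40/s0 MISS; vc=[61]
#11 0x15d→b21/s5 L1-HIT; vc=[61]
#12 0x3a5→b58/s2 MISS; vc=[61,10]
#13 0x2b9→b43/s3 L1-HIT; vc=[61,10]
#14 0xa2→b10/s2 VC-HIT; vc=[61,58]
#15 0x123→b18/s2 MISS; vc=[61,58,10]
#16 0xab→b10/s2 VC-HIT; vc=[61,58,18]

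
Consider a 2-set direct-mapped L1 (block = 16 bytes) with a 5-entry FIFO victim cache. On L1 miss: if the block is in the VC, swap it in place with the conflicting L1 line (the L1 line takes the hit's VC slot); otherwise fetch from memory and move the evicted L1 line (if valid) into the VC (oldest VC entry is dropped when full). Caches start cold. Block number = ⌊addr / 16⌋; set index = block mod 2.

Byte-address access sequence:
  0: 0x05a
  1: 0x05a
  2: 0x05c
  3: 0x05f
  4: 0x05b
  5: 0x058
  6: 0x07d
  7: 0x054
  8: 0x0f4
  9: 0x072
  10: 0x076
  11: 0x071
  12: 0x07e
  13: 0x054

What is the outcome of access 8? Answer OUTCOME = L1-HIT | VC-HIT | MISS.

0: 0x5a (blk 5, set 1) → MISS  vc=[]
1: 0x5a (blk 5, set 1) → L1-HIT  vc=[]
2: 0x5c (blk 5, set 1) → L1-HIT  vc=[]
3: 0x5f (blk 5, set 1) → L1-HIT  vc=[]
4: 0x5b (blk 5, set 1) → L1-HIT  vc=[]
5: 0x58 (blk 5, set 1) → L1-HIT  vc=[]
6: 0x7d (blk 7, set 1) → MISS  vc=[5]
7: 0x54 (blk 5, set 1) → VC-HIT  vc=[7]
8: 0xf4 (blk 15, set 1) → MISS  vc=[7, 5]
9: 0x72 (blk 7, set 1) → VC-HIT  vc=[15, 5]
10: 0x76 (blk 7, set 1) → L1-HIT  vc=[15, 5]
11: 0x71 (blk 7, set 1) → L1-HIT  vc=[15, 5]
12: 0x7e (blk 7, set 1) → L1-HIT  vc=[15, 5]
13: 0x54 (blk 5, set 1) → VC-HIT  vc=[15, 7]

OUTCOME = MISS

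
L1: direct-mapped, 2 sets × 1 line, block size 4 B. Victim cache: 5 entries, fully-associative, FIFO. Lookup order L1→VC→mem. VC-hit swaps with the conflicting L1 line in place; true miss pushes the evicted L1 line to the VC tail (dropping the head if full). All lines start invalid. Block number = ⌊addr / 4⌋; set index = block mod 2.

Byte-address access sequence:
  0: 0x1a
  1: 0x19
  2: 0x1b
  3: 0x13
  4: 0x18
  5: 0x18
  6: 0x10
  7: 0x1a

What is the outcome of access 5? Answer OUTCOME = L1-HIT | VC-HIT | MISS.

OUTCOME = L1-HIT

#0 0x1a→b6/s0 MISS; vc=[]
#1 0x19→b6/s0 L1-HIT; vc=[]
#2 0x1b→b6/s0 L1-HIT; vc=[]
#3 0x13→b4/s0 MISS; vc=[6]
#4 0x18→b6/s0 VC-HIT; vc=[4]
#5 0x18→b6/s0 L1-HIT; vc=[4]
#6 0x10→b4/s0 VC-HIT; vc=[6]
#7 0x1a→b6/s0 VC-HIT; vc=[4]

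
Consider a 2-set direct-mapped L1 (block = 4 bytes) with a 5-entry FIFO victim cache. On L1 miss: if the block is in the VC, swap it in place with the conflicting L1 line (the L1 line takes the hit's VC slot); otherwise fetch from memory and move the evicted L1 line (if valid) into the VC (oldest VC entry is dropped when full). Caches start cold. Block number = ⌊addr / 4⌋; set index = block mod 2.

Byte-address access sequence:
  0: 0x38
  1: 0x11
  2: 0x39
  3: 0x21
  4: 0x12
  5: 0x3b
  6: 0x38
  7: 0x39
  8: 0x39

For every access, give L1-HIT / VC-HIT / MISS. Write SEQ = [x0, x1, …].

SEQ = [MISS, MISS, VC-HIT, MISS, VC-HIT, VC-HIT, L1-HIT, L1-HIT, L1-HIT]

0: 0x38 (blk 14, set 0) → MISS  vc=[]
1: 0x11 (blk 4, set 0) → MISS  vc=[14]
2: 0x39 (blk 14, set 0) → VC-HIT  vc=[4]
3: 0x21 (blk 8, set 0) → MISS  vc=[4, 14]
4: 0x12 (blk 4, set 0) → VC-HIT  vc=[8, 14]
5: 0x3b (blk 14, set 0) → VC-HIT  vc=[8, 4]
6: 0x38 (blk 14, set 0) → L1-HIT  vc=[8, 4]
7: 0x39 (blk 14, set 0) → L1-HIT  vc=[8, 4]
8: 0x39 (blk 14, set 0) → L1-HIT  vc=[8, 4]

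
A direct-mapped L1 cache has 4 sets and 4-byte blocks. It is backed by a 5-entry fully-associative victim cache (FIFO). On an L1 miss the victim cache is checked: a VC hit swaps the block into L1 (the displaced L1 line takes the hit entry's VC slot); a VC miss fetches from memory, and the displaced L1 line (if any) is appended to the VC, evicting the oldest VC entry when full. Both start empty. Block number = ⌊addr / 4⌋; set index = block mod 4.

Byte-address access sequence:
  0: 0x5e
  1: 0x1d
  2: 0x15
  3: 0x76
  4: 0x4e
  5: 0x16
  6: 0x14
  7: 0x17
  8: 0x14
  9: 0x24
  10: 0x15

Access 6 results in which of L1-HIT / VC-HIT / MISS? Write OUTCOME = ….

0: 0x5e (blk 23, set 3) → MISS  vc=[]
1: 0x1d (blk 7, set 3) → MISS  vc=[23]
2: 0x15 (blk 5, set 1) → MISS  vc=[23]
3: 0x76 (blk 29, set 1) → MISS  vc=[23, 5]
4: 0x4e (blk 19, set 3) → MISS  vc=[23, 5, 7]
5: 0x16 (blk 5, set 1) → VC-HIT  vc=[23, 29, 7]
6: 0x14 (blk 5, set 1) → L1-HIT  vc=[23, 29, 7]
7: 0x17 (blk 5, set 1) → L1-HIT  vc=[23, 29, 7]
8: 0x14 (blk 5, set 1) → L1-HIT  vc=[23, 29, 7]
9: 0x24 (blk 9, set 1) → MISS  vc=[23, 29, 7, 5]
10: 0x15 (blk 5, set 1) → VC-HIT  vc=[23, 29, 7, 9]

OUTCOME = L1-HIT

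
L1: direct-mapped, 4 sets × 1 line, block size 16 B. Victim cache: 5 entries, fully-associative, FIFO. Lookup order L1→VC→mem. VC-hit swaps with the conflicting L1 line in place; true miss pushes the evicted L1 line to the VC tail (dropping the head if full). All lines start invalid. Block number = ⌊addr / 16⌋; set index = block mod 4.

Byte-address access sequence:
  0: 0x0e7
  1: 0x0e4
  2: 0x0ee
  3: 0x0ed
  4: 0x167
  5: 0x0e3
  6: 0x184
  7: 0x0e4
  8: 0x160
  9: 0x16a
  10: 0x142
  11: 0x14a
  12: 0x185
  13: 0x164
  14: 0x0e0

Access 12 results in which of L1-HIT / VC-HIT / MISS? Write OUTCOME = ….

#0 0xe7→b14/s2 MISS; vc=[]
#1 0xe4→b14/s2 L1-HIT; vc=[]
#2 0xee→b14/s2 L1-HIT; vc=[]
#3 0xed→b14/s2 L1-HIT; vc=[]
#4 0x167→b22/s2 MISS; vc=[14]
#5 0xe3→b14/s2 VC-HIT; vc=[22]
#6 0x184→b24/s0 MISS; vc=[22]
#7 0xe4→b14/s2 L1-HIT; vc=[22]
#8 0x160→b22/s2 VC-HIT; vc=[14]
#9 0x16a→b22/s2 L1-HIT; vc=[14]
#10 0x142→b20/s0 MISS; vc=[14,24]
#11 0x14a→b20/s0 L1-HIT; vc=[14,24]
#12 0x185→b24/s0 VC-HIT; vc=[14,20]
#13 0x164→b22/s2 L1-HIT; vc=[14,20]
#14 0xe0→b14/s2 VC-HIT; vc=[22,20]

OUTCOME = VC-HIT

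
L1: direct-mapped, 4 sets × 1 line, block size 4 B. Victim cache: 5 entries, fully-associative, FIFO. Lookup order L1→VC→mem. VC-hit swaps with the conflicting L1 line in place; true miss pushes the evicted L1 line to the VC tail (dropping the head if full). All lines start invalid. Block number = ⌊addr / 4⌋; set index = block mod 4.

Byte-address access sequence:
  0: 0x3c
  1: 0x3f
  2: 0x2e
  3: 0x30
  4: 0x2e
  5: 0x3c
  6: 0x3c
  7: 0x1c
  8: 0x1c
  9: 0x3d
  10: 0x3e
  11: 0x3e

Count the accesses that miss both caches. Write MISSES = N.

MISSES = 4

#0 0x3c→b15/s3 MISS; vc=[]
#1 0x3f→b15/s3 L1-HIT; vc=[]
#2 0x2e→b11/s3 MISS; vc=[15]
#3 0x30→b12/s0 MISS; vc=[15]
#4 0x2e→b11/s3 L1-HIT; vc=[15]
#5 0x3c→b15/s3 VC-HIT; vc=[11]
#6 0x3c→b15/s3 L1-HIT; vc=[11]
#7 0x1c→b7/s3 MISS; vc=[11,15]
#8 0x1c→b7/s3 L1-HIT; vc=[11,15]
#9 0x3d→b15/s3 VC-HIT; vc=[11,7]
#10 0x3e→b15/s3 L1-HIT; vc=[11,7]
#11 0x3e→b15/s3 L1-HIT; vc=[11,7]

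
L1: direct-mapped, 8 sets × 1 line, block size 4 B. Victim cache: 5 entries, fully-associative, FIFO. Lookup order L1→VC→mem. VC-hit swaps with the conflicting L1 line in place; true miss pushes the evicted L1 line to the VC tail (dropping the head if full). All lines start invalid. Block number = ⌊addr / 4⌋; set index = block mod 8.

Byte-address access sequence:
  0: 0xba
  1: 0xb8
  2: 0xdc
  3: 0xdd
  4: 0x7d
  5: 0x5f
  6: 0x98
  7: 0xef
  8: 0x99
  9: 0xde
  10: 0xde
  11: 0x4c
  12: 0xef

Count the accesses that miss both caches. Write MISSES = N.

MISSES = 7

  [0] addr=0xba blk=46 s=6: MISS | VC []
  [1] addr=0xb8 blk=46 s=6: L1-HIT | VC []
  [2] addr=0xdc blk=55 s=7: MISS | VC []
  [3] addr=0xdd blk=55 s=7: L1-HIT | VC []
  [4] addr=0x7d blk=31 s=7: MISS | VC [55]
  [5] addr=0x5f blk=23 s=7: MISS | VC [55, 31]
  [6] addr=0x98 blk=38 s=6: MISS | VC [55, 31, 46]
  [7] addr=0xef blk=59 s=3: MISS | VC [55, 31, 46]
  [8] addr=0x99 blk=38 s=6: L1-HIT | VC [55, 31, 46]
  [9] addr=0xde blk=55 s=7: VC-HIT | VC [23, 31, 46]
  [10] addr=0xde blk=55 s=7: L1-HIT | VC [23, 31, 46]
  [11] addr=0x4c blk=19 s=3: MISS | VC [23, 31, 46, 59]
  [12] addr=0xef blk=59 s=3: VC-HIT | VC [23, 31, 46, 19]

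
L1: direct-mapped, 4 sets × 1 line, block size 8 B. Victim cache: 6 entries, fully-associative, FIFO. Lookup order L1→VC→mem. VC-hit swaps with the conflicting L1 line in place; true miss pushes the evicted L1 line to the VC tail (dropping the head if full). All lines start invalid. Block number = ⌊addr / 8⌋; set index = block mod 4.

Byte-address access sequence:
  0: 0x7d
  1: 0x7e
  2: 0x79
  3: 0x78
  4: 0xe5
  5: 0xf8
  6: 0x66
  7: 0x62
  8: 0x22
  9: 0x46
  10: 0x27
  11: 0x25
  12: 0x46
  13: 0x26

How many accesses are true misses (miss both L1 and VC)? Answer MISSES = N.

MISSES = 6

#0 0x7d→b15/s3 MISS; vc=[]
#1 0x7e→b15/s3 L1-HIT; vc=[]
#2 0x79→b15/s3 L1-HIT; vc=[]
#3 0x78→b15/s3 L1-HIT; vc=[]
#4 0xe5→b28/s0 MISS; vc=[]
#5 0xf8→b31/s3 MISS; vc=[15]
#6 0x66→b12/s0 MISS; vc=[15,28]
#7 0x62→b12/s0 L1-HIT; vc=[15,28]
#8 0x22→b4/s0 MISS; vc=[15,28,12]
#9 0x46→b8/s0 MISS; vc=[15,28,12,4]
#10 0x27→b4/s0 VC-HIT; vc=[15,28,12,8]
#11 0x25→b4/s0 L1-HIT; vc=[15,28,12,8]
#12 0x46→b8/s0 VC-HIT; vc=[15,28,12,4]
#13 0x26→b4/s0 VC-HIT; vc=[15,28,12,8]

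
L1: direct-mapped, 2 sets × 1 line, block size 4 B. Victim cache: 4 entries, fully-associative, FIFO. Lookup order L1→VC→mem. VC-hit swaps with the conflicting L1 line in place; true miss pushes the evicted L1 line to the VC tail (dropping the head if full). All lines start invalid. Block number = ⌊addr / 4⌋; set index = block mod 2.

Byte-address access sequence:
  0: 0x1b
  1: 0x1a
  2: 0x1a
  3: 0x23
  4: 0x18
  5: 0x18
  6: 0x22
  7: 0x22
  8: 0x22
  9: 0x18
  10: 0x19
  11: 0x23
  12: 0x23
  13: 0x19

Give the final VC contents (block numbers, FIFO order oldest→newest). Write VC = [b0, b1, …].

VC = [8]

0: 0x1b (blk 6, set 0) → MISS  vc=[]
1: 0x1a (blk 6, set 0) → L1-HIT  vc=[]
2: 0x1a (blk 6, set 0) → L1-HIT  vc=[]
3: 0x23 (blk 8, set 0) → MISS  vc=[6]
4: 0x18 (blk 6, set 0) → VC-HIT  vc=[8]
5: 0x18 (blk 6, set 0) → L1-HIT  vc=[8]
6: 0x22 (blk 8, set 0) → VC-HIT  vc=[6]
7: 0x22 (blk 8, set 0) → L1-HIT  vc=[6]
8: 0x22 (blk 8, set 0) → L1-HIT  vc=[6]
9: 0x18 (blk 6, set 0) → VC-HIT  vc=[8]
10: 0x19 (blk 6, set 0) → L1-HIT  vc=[8]
11: 0x23 (blk 8, set 0) → VC-HIT  vc=[6]
12: 0x23 (blk 8, set 0) → L1-HIT  vc=[6]
13: 0x19 (blk 6, set 0) → VC-HIT  vc=[8]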